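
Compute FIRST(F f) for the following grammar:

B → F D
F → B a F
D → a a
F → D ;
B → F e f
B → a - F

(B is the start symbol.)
FIRST sets of the non-terminals involved (from the grammar, by fixed-point iteration):
  FIRST(F) = { 'a' }

To compute FIRST(F f), process the symbols left to right:
Symbol F is a non-terminal. Add FIRST(F) \ {ε} = { 'a' }
F is not nullable (ε ∉ FIRST(F)), so stop here.
FIRST(F f) = { 'a' }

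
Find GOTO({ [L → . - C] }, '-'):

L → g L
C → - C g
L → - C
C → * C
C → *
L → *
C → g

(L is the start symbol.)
{ [C → . * C], [C → . *], [C → . - C g], [C → . g], [L → - . C] }

GOTO(I, '-') = CLOSURE({ [A → αX.β] : [A → α.Xβ] ∈ I, X = '-' })

Items with dot before '-', with the dot advanced:
  [L → . - C] → [L → - . C]
Closure of the advanced items:
  [L → - . C] has the dot before C: add [C → . - C g], [C → . * C], [C → . *], [C → . g]

GOTO = { [C → . * C], [C → . *], [C → . - C g], [C → . g], [L → - . C] }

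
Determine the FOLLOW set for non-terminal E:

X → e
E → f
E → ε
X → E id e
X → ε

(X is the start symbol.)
In X → E id e: E is followed by id e, add FIRST(id e) \ {ε} = { 'id' }

Taking the union: FOLLOW(E) = { 'id' }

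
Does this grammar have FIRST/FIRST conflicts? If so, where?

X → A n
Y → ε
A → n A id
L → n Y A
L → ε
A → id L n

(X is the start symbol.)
No FIRST/FIRST conflicts.

Productions for A:
  A → n A id: FIRST = { 'n' }
  A → id L n: FIRST = { 'id' }
Productions for L:
  L → n Y A: FIRST = { 'n' }
  L → ε: FIRST = { ε }
X, Y have only one production, so no FIRST/FIRST conflict is possible there.

All alternatives of each non-terminal have pairwise disjoint FIRST sets.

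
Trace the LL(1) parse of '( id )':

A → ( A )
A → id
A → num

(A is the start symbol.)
Stack is shown with the top on the left.

Stack    Input     Action
-------------------------
A $      ( id ) $  output A → ( A )
( A ) $  ( id ) $  match '('
A ) $    id ) $    output A → id
id ) $   id ) $    match 'id'
) $      ) $       match ')'
$        $         accept

The string is accepted.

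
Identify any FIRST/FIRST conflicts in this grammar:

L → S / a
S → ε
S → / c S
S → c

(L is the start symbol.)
A FIRST/FIRST conflict occurs when two productions N → α and N → β for the same non-terminal have FIRST(α) ∩ FIRST(β) ≠ ∅ (with ε ∈ FIRST of a nullable right-hand side, so two nullable alternatives also conflict).

Productions for S:
  S → ε: FIRST = { ε }
  S → / c S: FIRST = { '/' }
  S → c: FIRST = { 'c' }
L has only one production, so no FIRST/FIRST conflict is possible there.

All alternatives of each non-terminal have pairwise disjoint FIRST sets.

Answer: No FIRST/FIRST conflicts.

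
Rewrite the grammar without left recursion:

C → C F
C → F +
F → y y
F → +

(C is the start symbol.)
C is directly left-recursive. The standard transformation for
  A → A α₁ | ... | A α_m | β₁ | ... | β_n
is
  A  → β₁ A' | ... | β_n A'
  A' → α₁ A' | ... | α_m A' | ε

C → F + becomes C → F + C'
C → C F becomes C' → F C'
Add C' → ε

Productions for other non-terminals are unchanged:
  F → y y
  F → +

Resulting grammar:
C → F + C'
C' → F C'
C' → ε
F → y y
F → +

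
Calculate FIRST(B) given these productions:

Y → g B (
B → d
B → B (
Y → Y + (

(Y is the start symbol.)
{ 'd' }

To compute FIRST(B), examine every production with B on the left-hand side, reading each right-hand side left to right until a non-nullable symbol is reached.

From B → d:
  - d is a terminal: add 'd' and stop
From B → B (:
  - B is the symbol being defined: contributes nothing new
    B is not nullable, so stop

Collecting: FIRST(B) = { 'd' }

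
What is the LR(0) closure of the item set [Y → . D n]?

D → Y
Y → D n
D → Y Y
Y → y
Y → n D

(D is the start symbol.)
Start with: [Y → . D n]
  [Y → . D n] has the dot before D: add [D → . Y], [D → . Y Y]
  [D → . Y] has the dot before Y: add [Y → . y], [Y → . n D]
No further items can be added.

CLOSURE = { [D → . Y Y], [D → . Y], [Y → . D n], [Y → . n D], [Y → . y] }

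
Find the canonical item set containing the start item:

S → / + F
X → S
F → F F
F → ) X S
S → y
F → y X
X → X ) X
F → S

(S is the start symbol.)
First, augment the grammar with S' → S
I₀ = CLOSURE({ [S' → . S] }):
  [S' → . S] has the dot before S: add [S → . / + F], [S → . y]
No further items can be added.

I₀ = { [S → . / + F], [S → . y], [S' → . S] }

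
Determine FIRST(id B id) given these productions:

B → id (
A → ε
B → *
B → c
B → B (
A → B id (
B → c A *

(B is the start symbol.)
To compute FIRST(id B id), process the symbols left to right:
Symbol id is a terminal. Add 'id' and stop.
FIRST(id B id) = { 'id' }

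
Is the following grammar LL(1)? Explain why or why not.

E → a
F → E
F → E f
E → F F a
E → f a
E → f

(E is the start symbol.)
Relevant sets:
  FIRST(F) = { 'a', 'f' }
  FIRST(E) = { 'a', 'f' }

For E:
  PREDICT(E → a) = { 'a' }
  PREDICT(E → F F a) = { 'a', 'f' }
  PREDICT(E → f a) = { 'f' }
  PREDICT(E → f) = { 'f' }
For F:
  PREDICT(F → E) = { 'a', 'f' }
  PREDICT(F → E f) = { 'a', 'f' }

Conflict found: Predict set conflict for E: { 'a' }
The grammar is NOT LL(1).

Answer: No. Predict set conflict for E: { 'a' }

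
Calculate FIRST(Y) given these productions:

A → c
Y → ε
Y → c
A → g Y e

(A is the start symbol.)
{ 'c', ε }

From Y → ε:
  - ε-production, so ε ∈ FIRST(Y)
From Y → c:
  - c is a terminal: add 'c' and stop

Collecting: FIRST(Y) = { 'c', ε }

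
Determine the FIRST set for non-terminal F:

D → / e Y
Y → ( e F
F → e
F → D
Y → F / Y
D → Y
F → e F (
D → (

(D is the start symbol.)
{ '(', '/', 'e' }

To compute FIRST(F), examine every production with F on the left-hand side, reading each right-hand side left to right until a non-nullable symbol is reached.

FIRST sets of the other non-terminals involved (by the same procedure, iterated to a fixed point):
  FIRST(D) = { '(', '/', 'e' }

From F → e:
  - e is a terminal: add 'e' and stop
From F → D:
  - D is a non-terminal: add FIRST(D) \ {ε} = { '(', '/', 'e' }
    D is not nullable, so stop
From F → e F (:
  - e is a terminal: add 'e' and stop

Collecting: FIRST(F) = { '(', '/', 'e' }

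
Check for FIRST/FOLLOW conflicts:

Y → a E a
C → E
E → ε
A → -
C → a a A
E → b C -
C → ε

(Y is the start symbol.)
No FIRST/FOLLOW conflicts.

Nullable non-terminals: C, E.
FIRST sets used below: FIRST(E) = { 'b', ε }

C: nullable alternative(s) C → E, C → ε; FOLLOW(C) = { '-' }
  C → E: FIRST \ {ε} = { 'b' } — disjoint from FOLLOW(C)
  C → a a A: FIRST \ {ε} = { 'a' } — disjoint from FOLLOW(C)
  C → ε: FIRST \ {ε} = { } — disjoint from FOLLOW(C)

E: nullable alternative(s) E → ε; FOLLOW(E) = { '-', 'a' }
  E → ε: FIRST \ {ε} = { } — this is the only nullable alternative, skip
  E → b C -: FIRST \ {ε} = { 'b' } — disjoint from FOLLOW(E)

A, Y have no nullable alternative, so no FIRST/FOLLOW check is needed there.

No FIRST/FOLLOW conflicts found.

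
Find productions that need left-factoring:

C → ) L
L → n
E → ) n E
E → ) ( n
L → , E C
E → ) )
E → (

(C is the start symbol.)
Yes, E has productions with common prefix ')'

Left-factoring is needed when two productions for the same non-terminal
share a common prefix on the right-hand side.

Productions for L:
  L → n
  L → , E C
Productions for E:
  E → ) n E
  E → ) ( n
  E → ) )
  E → (

Found common prefix ')' in productions for E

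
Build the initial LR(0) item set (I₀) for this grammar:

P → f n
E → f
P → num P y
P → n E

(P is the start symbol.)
{ [P → . f n], [P → . n E], [P → . num P y], [P' → . P] }

First, augment the grammar with P' → P
I₀ = CLOSURE({ [P' → . P] }):
  [P' → . P] has the dot before P: add [P → . f n], [P → . num P y], [P → . n E]
No further items can be added.

I₀ = { [P → . f n], [P → . n E], [P → . num P y], [P' → . P] }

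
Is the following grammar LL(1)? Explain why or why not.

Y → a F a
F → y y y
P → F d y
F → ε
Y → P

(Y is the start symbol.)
Yes, the grammar is LL(1).

Relevant sets:
  FIRST(P) = { 'd', 'y' }
  FOLLOW(F) = { 'a', 'd' }

For Y:
  PREDICT(Y → a F a) = { 'a' }
  PREDICT(Y → P) = { 'd', 'y' }
For F:
  PREDICT(F → y y y) = { 'y' }
  PREDICT(F → ε) = { 'a', 'd' }
P has a single production, so nothing to check there.

All predict sets are disjoint. The grammar IS LL(1).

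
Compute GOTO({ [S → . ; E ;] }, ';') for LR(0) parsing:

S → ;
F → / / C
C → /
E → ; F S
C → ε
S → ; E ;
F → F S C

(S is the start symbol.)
GOTO(I, ';') = CLOSURE({ [A → αX.β] : [A → α.Xβ] ∈ I, X = ';' })

Items with dot before ';', with the dot advanced:
  [S → . ; E ;] → [S → ; . E ;]
Closure of the advanced items:
  [S → ; . E ;] has the dot before E: add [E → . ; F S]

GOTO = { [E → . ; F S], [S → ; . E ;] }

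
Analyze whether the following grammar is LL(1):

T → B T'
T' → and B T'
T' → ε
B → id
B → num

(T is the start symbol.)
A grammar is LL(1) if for each non-terminal N with multiple productions, the predict sets of those productions are pairwise disjoint, where PREDICT(N → α) = (FIRST(α) \ {ε}) ∪ (FOLLOW(N) if α ⇒* ε).

Relevant sets:
  FOLLOW(T') = { $ }

For T':
  PREDICT(T' → and B T') = { 'and' }
  PREDICT(T' → ε) = { $ }
For B:
  PREDICT(B → id) = { 'id' }
  PREDICT(B → num) = { 'num' }
T has a single production, so nothing to check there.

All predict sets are disjoint. The grammar IS LL(1).

Answer: Yes, the grammar is LL(1).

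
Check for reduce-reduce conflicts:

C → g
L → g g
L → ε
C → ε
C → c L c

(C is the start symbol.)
No reduce-reduce conflicts

A reduce-reduce conflict occurs when an LR(0) state has two complete items [A → α .] and [B → β .] — both call for a reduction, and with no lookahead the parser cannot choose between them.

Augment with C' → C and build the canonical LR(0) collection (I0 = CLOSURE({[C' → . C]}), then GOTO on every symbol after a dot until no new states appear). It has 8 states:
  I0: { [C → . c L c], [C → . g], [C → .], [C' → . C] }  — shift, reduce
  I1: { [C' → C .] }  — accept
  I2: { [C → c . L c], [L → . g g], [L → .] }  — shift, reduce
  I3: { [C → g .] }  — reduce
  I4: { [C → c L . c] }  — shift
  I5: { [L → g . g] }  — shift
  I6: { [L → g g .] }  — reduce
  I7: { [C → c L c .] }  — reduce

No state contains more than one complete item.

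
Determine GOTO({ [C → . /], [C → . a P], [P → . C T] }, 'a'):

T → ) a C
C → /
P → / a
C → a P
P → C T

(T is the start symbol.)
GOTO(I, 'a') = CLOSURE({ [A → αX.β] : [A → α.Xβ] ∈ I, X = 'a' })

Items with dot before 'a', with the dot advanced:
  [C → . a P] → [C → a . P]
Closure of the advanced items:
  [C → a . P] has the dot before P: add [P → . / a], [P → . C T]
  [P → . C T] has the dot before C: add [C → . /], [C → . a P]

GOTO = { [C → . /], [C → . a P], [C → a . P], [P → . / a], [P → . C T] }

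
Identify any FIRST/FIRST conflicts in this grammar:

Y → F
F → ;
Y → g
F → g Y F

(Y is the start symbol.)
FIRST sets of the non-terminals at (or reachable through a nullable prefix from) the front of some alternative:
  FIRST(F) = { ';', 'g' }

Productions for Y:
  Y → F: FIRST = { ';', 'g' }
  Y → g: FIRST = { 'g' }
Productions for F:
  F → ;: FIRST = { ';' }
  F → g Y F: FIRST = { 'g' }

Conflict for Y: Y → F and Y → g
  Overlap: { 'g' }

Answer: Yes. Y → F / Y → g on { 'g' }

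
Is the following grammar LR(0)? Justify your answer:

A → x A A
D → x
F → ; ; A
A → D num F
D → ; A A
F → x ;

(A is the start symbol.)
Augment with A' → A and build the canonical LR(0) collection (I0 = CLOSURE({[A' → . A]}), then GOTO on every symbol after a dot until no new states appear). It has 16 states:
  I0: { [A → . D num F], [A → . x A A], [A' → . A], [D → . ; A A], [D → . x] }  — shift
  I1: { [A → . D num F], [A → . x A A], [D → . ; A A], [D → . x], [D → ; . A A] }  — shift
  I2: { [A' → A .] }  — accept
  I3: { [A → D . num F] }  — shift
  I4: { [A → . D num F], [A → . x A A], [A → x . A A], [D → . ; A A], [D → . x], [D → x .] }  — shift, reduce
  I5: { [A → . D num F], [A → . x A A], [A → x A . A], [D → . ; A A], [D → . x] }  — shift
  I6: { [A → x A A .] }  — reduce
  I7: { [A → D num . F], [F → . ; ; A], [F → . x ;] }  — shift
  I8: { [F → ; . ; A] }  — shift
  I9: { [A → D num F .] }  — reduce
  I10: { [F → x . ;] }  — shift
  I11: { [F → x ; .] }  — reduce
  I12: { [A → . D num F], [A → . x A A], [D → . ; A A], [D → . x], [F → ; ; . A] }  — shift
  I13: { [F → ; ; A .] }  — reduce
  I14: { [A → . D num F], [A → . x A A], [D → . ; A A], [D → . x], [D → ; A . A] }  — shift
  I15: { [D → ; A A .] }  — reduce

Conflict in state I4:
  Shift-reduce conflict between [D → x .] and [A → . x A A]
So the grammar is NOT LR(0).

Answer: No. Shift-reduce conflict between [D → x .] and [A → . x A A]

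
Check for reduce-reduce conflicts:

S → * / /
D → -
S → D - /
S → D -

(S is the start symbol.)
No reduce-reduce conflicts

A reduce-reduce conflict occurs when an LR(0) state has two complete items [A → α .] and [B → β .] — both call for a reduction, and with no lookahead the parser cannot choose between them.

Augment with S' → S and build the canonical LR(0) collection (I0 = CLOSURE({[S' → . S]}), then GOTO on every symbol after a dot until no new states appear). It has 9 states:
  I0: { [D → . -], [S → . * / /], [S → . D - /], [S → . D -], [S' → . S] }  — shift
  I1: { [S → * . / /] }  — shift
  I2: { [D → - .] }  — reduce
  I3: { [S → D . - /], [S → D . -] }  — shift
  I4: { [S' → S .] }  — accept
  I5: { [S → D - . /], [S → D - .] }  — shift, reduce
  I6: { [S → D - / .] }  — reduce
  I7: { [S → * / . /] }  — shift
  I8: { [S → * / / .] }  — reduce

No state contains more than one complete item.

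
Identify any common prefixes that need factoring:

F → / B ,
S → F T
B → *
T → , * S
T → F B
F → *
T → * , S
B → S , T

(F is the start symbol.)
No, left-factoring is not needed

Left-factoring is needed when two productions for the same non-terminal
share a common prefix on the right-hand side.

Productions for F:
  F → / B ,
  F → *
Productions for B:
  B → *
  B → S , T
Productions for T:
  T → , * S
  T → F B
  T → * , S

No common prefixes found.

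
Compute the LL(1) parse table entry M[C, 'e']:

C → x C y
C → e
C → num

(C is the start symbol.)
C → e

To find M[C, 'e'], we find productions for C where 'e' is in the predict set (PREDICT(N → α) = (FIRST(α) \ {ε}) ∪ (FOLLOW(N) if α ⇒* ε)).

C → x C y: PREDICT = { 'x' }
C → e: PREDICT = { 'e' }
  'e' is in predict set, so this production goes in M[C, 'e']
C → num: PREDICT = { 'num' }

M[C, 'e'] = C → e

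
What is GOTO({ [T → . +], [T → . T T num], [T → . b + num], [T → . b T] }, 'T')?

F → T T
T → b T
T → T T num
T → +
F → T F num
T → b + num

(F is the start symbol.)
GOTO(I, 'T') = CLOSURE({ [A → αX.β] : [A → α.Xβ] ∈ I, X = 'T' })

Items with dot before 'T', with the dot advanced:
  [T → . T T num] → [T → T . T num]
Closure of the advanced items:
  [T → T . T num] has the dot before T: add [T → . b T], [T → . T T num], [T → . +], [T → . b + num]

GOTO = { [T → . +], [T → . T T num], [T → . b + num], [T → . b T], [T → T . T num] }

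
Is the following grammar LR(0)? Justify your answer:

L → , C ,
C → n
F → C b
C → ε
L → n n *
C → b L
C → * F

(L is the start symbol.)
A grammar is LR(0) if no state in the canonical LR(0) collection has:
  - both a shift item (dot before a terminal) and a complete item (shift-reduce conflict), or
  - two or more complete items (reduce-reduce conflict; the accept item [L' → L .] counts as a complete item here).

Augment with L' → L and build the canonical LR(0) collection (I0 = CLOSURE({[L' → . L]}), then GOTO on every symbol after a dot until no new states appear). It has 15 states:
  I0: { [L → . , C ,], [L → . n n *], [L' → . L] }  — shift
  I1: { [C → . * F], [C → . b L], [C → . n], [C → .], [L → , . C ,] }  — shift, reduce
  I2: { [L' → L .] }  — accept
  I3: { [L → n . n *] }  — shift
  I4: { [L → n n . *] }  — shift
  I5: { [L → n n * .] }  — reduce
  I6: { [C → * . F], [C → . * F], [C → . b L], [C → . n], [C → .], [F → . C b] }  — shift, reduce
  I7: { [L → , C . ,] }  — shift
  I8: { [C → b . L], [L → . , C ,], [L → . n n *] }  — shift
  I9: { [C → n .] }  — reduce
  I10: { [C → b L .] }  — reduce
  I11: { [L → , C , .] }  — reduce
  I12: { [F → C . b] }  — shift
  I13: { [C → * F .] }  — reduce
  I14: { [F → C b .] }  — reduce

Conflict in state I1:
  Shift-reduce conflict between [C → .] and [C → . * F]
So the grammar is NOT LR(0).

Answer: No. Shift-reduce conflict between [C → .] and [C → . * F]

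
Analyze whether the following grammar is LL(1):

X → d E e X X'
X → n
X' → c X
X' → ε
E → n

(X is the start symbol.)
No. Predict set conflict for X': { 'c' }

Relevant sets:
  FOLLOW(X') = { $, 'c' }

For X:
  PREDICT(X → d E e X X') = { 'd' }
  PREDICT(X → n) = { 'n' }
For X':
  PREDICT(X' → c X) = { 'c' }
  PREDICT(X' → ε) = { $, 'c' }
E has a single production, so nothing to check there.

Conflict found: Predict set conflict for X': { 'c' }
The grammar is NOT LL(1).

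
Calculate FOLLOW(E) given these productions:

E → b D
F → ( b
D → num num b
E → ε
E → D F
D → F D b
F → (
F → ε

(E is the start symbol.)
{ $ }

To compute FOLLOW(E), find every occurrence of E on a right-hand side N → α E β: add FIRST(β) \ {ε}, and if β is empty or nullable also add FOLLOW(N). Iterate to a fixed point.

E is the start symbol, so $ ∈ FOLLOW(E).
E does not occur on any right-hand side.

Taking the union: FOLLOW(E) = { $ }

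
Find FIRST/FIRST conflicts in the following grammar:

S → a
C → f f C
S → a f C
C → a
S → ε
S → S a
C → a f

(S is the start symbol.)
FIRST sets of the non-terminals at (or reachable through a nullable prefix from) the front of some alternative:
  FIRST(S) = { 'a', ε }

Productions for S:
  S → a: FIRST = { 'a' }
  S → a f C: FIRST = { 'a' }
  S → ε: FIRST = { ε }
  S → S a: FIRST = { 'a' }
Productions for C:
  C → f f C: FIRST = { 'f' }
  C → a: FIRST = { 'a' }
  C → a f: FIRST = { 'a' }

Conflict for S: S → a and S → a f C
  Overlap: { 'a' }
Conflict for S: S → a and S → S a
  Overlap: { 'a' }
Conflict for S: S → a f C and S → S a
  Overlap: { 'a' }
Conflict for C: C → a and C → a f
  Overlap: { 'a' }

Answer: Yes. S → a / S → a f C on { 'a' }; S → a / S → S a on { 'a' }; S → a f C / S → S a on { 'a' }; C → a / C → a f on { 'a' }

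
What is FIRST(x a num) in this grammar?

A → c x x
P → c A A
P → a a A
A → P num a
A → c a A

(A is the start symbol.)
To compute FIRST(x a num), process the symbols left to right:
Symbol x is a terminal. Add 'x' and stop.
FIRST(x a num) = { 'x' }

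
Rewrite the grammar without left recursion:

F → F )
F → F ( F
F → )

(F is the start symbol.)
F → ) F'
F' → ) F'
F' → ( F F'
F' → ε

F is directly left-recursive. The standard transformation for
  A → A α₁ | ... | A α_m | β₁ | ... | β_n
is
  A  → β₁ A' | ... | β_n A'
  A' → α₁ A' | ... | α_m A' | ε

F → ) becomes F → ) F'
F → F ) becomes F' → ) F'
F → F ( F becomes F' → ( F F'
Add F' → ε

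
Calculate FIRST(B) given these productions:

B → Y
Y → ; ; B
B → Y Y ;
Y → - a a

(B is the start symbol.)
To compute FIRST(B), examine every production with B on the left-hand side, reading each right-hand side left to right until a non-nullable symbol is reached.

FIRST sets of the other non-terminals involved (by the same procedure, iterated to a fixed point):
  FIRST(Y) = { '-', ';' }

From B → Y:
  - Y is a non-terminal: add FIRST(Y) \ {ε} = { '-', ';' }
    Y is not nullable, so stop
From B → Y Y ;:
  - Y is a non-terminal: add FIRST(Y) \ {ε} = { '-', ';' }
    Y is not nullable, so stop

Collecting: FIRST(B) = { '-', ';' }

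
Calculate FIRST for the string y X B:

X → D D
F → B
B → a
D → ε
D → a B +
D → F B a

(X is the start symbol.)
To compute FIRST(y X B), process the symbols left to right:
Symbol y is a terminal. Add 'y' and stop.
FIRST(y X B) = { 'y' }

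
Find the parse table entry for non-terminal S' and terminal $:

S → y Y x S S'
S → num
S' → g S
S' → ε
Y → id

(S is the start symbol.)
S' → ε

To find M[S', $], we find productions for S' where $ is in the predict set (PREDICT(N → α) = (FIRST(α) \ {ε}) ∪ (FOLLOW(N) if α ⇒* ε)).

Relevant sets:
  FOLLOW(S') = { $, 'g' }

S' → g S: PREDICT = { 'g' }
S' → ε: PREDICT = { $, 'g' }
  $ is in predict set, so this production goes in M[S', $]

M[S', $] = S' → ε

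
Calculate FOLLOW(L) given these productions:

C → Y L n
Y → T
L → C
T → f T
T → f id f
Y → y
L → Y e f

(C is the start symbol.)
To compute FOLLOW(L), find every occurrence of L on a right-hand side N → α L β: add FIRST(β) \ {ε}, and if β is empty or nullable also add FOLLOW(N). Iterate to a fixed point.

In C → Y L n: L is followed by n, add FIRST(n) \ {ε} = { 'n' }

Taking the union: FOLLOW(L) = { 'n' }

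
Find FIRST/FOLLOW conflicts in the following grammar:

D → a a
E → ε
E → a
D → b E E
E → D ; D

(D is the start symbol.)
A FIRST/FOLLOW conflict occurs when a non-terminal N has a nullable alternative N → β (β ⇒* ε) and another alternative N → α with FIRST(α) ∩ FOLLOW(N) ≠ ∅: on such a lookahead the parser cannot decide between expanding α and letting N vanish via β.

Nullable non-terminals: E.
FIRST sets used below: FIRST(D) = { 'a', 'b' }

E: nullable alternative(s) E → ε; FOLLOW(E) = { $, ';', 'a', 'b' }
  E → ε: FIRST \ {ε} = { } — this is the only nullable alternative, skip
  E → a: FIRST \ {ε} = { 'a' } — overlaps FOLLOW(E) on { 'a' }: CONFLICT
  E → D ; D: FIRST \ {ε} = { 'a', 'b' } — overlaps FOLLOW(E) on { 'a', 'b' }: CONFLICT

D has no nullable alternative, so no FIRST/FOLLOW check is needed there.

So the grammar has 2 FIRST/FOLLOW conflicts (marked CONFLICT above).

Answer: Yes. E → a with FOLLOW(E) on { 'a' }; E → D ';' D with FOLLOW(E) on { 'a', 'b' }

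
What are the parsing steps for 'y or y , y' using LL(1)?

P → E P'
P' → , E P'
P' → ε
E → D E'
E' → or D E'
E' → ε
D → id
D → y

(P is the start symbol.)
LL(1) parsing maintains a stack (initially the start symbol over $) and the input. At each step: if the stack top is a terminal, match it against the current input token; if it is a non-terminal N, replace it with the RHS of M[N, lookahead] (the unique production whose predict set contains the lookahead).

Stack is shown with the top on the left.

Stack         Input         Action
----------------------------------
P $           y or y , y $  output P → E P'
E P' $        y or y , y $  output E → D E'
D E' P' $     y or y , y $  output D → y
y E' P' $     y or y , y $  match 'y'
E' P' $       or y , y $    output E' → or D E'
or D E' P' $  or y , y $    match 'or'
D E' P' $     y , y $       output D → y
y E' P' $     y , y $       match 'y'
E' P' $       , y $         output E' → ε
P' $          , y $         output P' → , E P'
, E P' $      , y $         match ','
E P' $        y $           output E → D E'
D E' P' $     y $           output D → y
y E' P' $     y $           match 'y'
E' P' $       $             output E' → ε
P' $          $             output P' → ε
$             $             accept

The string is accepted.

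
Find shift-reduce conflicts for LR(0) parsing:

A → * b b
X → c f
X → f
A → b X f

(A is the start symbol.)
No shift-reduce conflicts

A shift-reduce conflict occurs when an LR(0) state has both:
  - a complete (reduce) item [A → α .] (dot at the end), and
  - a shift item [B → β . c γ] (dot before a terminal).

Augment with A' → A and build the canonical LR(0) collection (I0 = CLOSURE({[A' → . A]}), then GOTO on every symbol after a dot until no new states appear). It has 11 states:
  I0: { [A → . * b b], [A → . b X f], [A' → . A] }  — shift
  I1: { [A → * . b b] }  — shift
  I2: { [A' → A .] }  — accept
  I3: { [A → b . X f], [X → . c f], [X → . f] }  — shift
  I4: { [A → b X . f] }  — shift
  I5: { [X → c . f] }  — shift
  I6: { [X → f .] }  — reduce
  I7: { [X → c f .] }  — reduce
  I8: { [A → b X f .] }  — reduce
  I9: { [A → * b . b] }  — shift
  I10: { [A → * b b .] }  — reduce

No state contains both a complete item and a shift item.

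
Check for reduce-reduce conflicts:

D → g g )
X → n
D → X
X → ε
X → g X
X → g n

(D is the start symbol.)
Augment with D' → D and build the canonical LR(0) collection (I0 = CLOSURE({[D' → . D]}), then GOTO on every symbol after a dot until no new states appear). It has 10 states:
  I0: { [D → . X], [D → . g g )], [D' → . D], [X → . g X], [X → . g n], [X → . n], [X → .] }  — shift, reduce
  I1: { [D' → D .] }  — accept
  I2: { [D → X .] }  — reduce
  I3: { [D → g . g )], [X → . g X], [X → . g n], [X → . n], [X → .], [X → g . X], [X → g . n] }  — shift, reduce
  I4: { [X → n .] }  — reduce
  I5: { [X → g X .] }  — reduce
  I6: { [D → g g . )], [X → . g X], [X → . g n], [X → . n], [X → .], [X → g . X], [X → g . n] }  — shift, reduce
  I7: { [X → g n .], [X → n .] }  — 2 reduces
  I8: { [D → g g ) .] }  — reduce
  I9: { [X → . g X], [X → . g n], [X → . n], [X → .], [X → g . X], [X → g . n] }  — shift, reduce

I7 contains complete items [X → g n .], [X → n .] — reduce-reduce conflict.

Answer: Yes — I7: [X → g n .] vs [X → n .]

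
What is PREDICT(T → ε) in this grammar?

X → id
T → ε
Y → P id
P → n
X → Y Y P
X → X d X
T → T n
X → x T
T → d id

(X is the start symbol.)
PREDICT(T → ε) = (FIRST(RHS) \ {ε}) ∪ (FOLLOW(T) if ε ∈ FIRST(RHS), i.e. RHS ⇒* ε)
The right-hand side is ε (FIRST(ε) = { ε }), so the predict set is FOLLOW(T) = { $, 'd', 'n' }
PREDICT(T → ε) = { $, 'd', 'n' }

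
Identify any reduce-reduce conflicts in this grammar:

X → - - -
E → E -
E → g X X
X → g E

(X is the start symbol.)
Augment with X' → X and build the canonical LR(0) collection (I0 = CLOSURE({[X' → . X]}), then GOTO on every symbol after a dot until no new states appear). It has 11 states:
  I0: { [X → . - - -], [X → . g E], [X' → . X] }  — shift
  I1: { [X → - . - -] }  — shift
  I2: { [X' → X .] }  — accept
  I3: { [E → . E -], [E → . g X X], [X → g . E] }  — shift
  I4: { [E → E . -], [X → g E .] }  — shift, reduce
  I5: { [E → g . X X], [X → . - - -], [X → . g E] }  — shift
  I6: { [E → g X . X], [X → . - - -], [X → . g E] }  — shift
  I7: { [E → g X X .] }  — reduce
  I8: { [E → E - .] }  — reduce
  I9: { [X → - - . -] }  — shift
  I10: { [X → - - - .] }  — reduce

No state contains more than one complete item.

Answer: No reduce-reduce conflicts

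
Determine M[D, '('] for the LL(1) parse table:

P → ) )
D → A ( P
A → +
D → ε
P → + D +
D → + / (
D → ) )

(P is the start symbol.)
To find M[D, '('], we find productions for D where '(' is in the predict set (PREDICT(N → α) = (FIRST(α) \ {ε}) ∪ (FOLLOW(N) if α ⇒* ε)).

Relevant sets:
  FIRST(A) = { '+' }
  FOLLOW(D) = { '+' }

D → A ( P: PREDICT = { '+' }
D → ε: PREDICT = { '+' }
D → + / (: PREDICT = { '+' }
D → ) ): PREDICT = { ')' }

M[D, '('] is empty (no production applies)

Answer: Empty (error entry)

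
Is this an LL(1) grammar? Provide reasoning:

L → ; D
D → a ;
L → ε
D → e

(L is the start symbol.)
Yes, the grammar is LL(1).

Relevant sets:
  FOLLOW(L) = { $ }

For L:
  PREDICT(L → ';' D) = { ';' }
  PREDICT(L → ε) = { $ }
For D:
  PREDICT(D → a ';') = { 'a' }
  PREDICT(D → e) = { 'e' }

All predict sets are disjoint. The grammar IS LL(1).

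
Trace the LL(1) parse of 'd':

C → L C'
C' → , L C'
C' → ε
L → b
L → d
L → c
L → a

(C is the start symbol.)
LL(1) parsing maintains a stack (initially the start symbol over $) and the input. At each step: if the stack top is a terminal, match it against the current input token; if it is a non-terminal N, replace it with the RHS of M[N, lookahead] (the unique production whose predict set contains the lookahead).

Stack is shown with the top on the left.

Stack   Input  Action
---------------------
C $     d $    output C → L C'
L C' $  d $    output L → d
d C' $  d $    match 'd'
C' $    $      output C' → ε
$       $      accept

The string is accepted.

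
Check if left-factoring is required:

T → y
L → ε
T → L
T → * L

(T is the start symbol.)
No, left-factoring is not needed

Left-factoring is needed when two productions for the same non-terminal
share a common prefix on the right-hand side.

Productions for T:
  T → y
  T → L
  T → * L

No common prefixes found.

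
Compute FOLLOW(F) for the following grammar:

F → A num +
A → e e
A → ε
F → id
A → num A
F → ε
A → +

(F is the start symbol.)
{ $ }

To compute FOLLOW(F), find every occurrence of F on a right-hand side N → α F β: add FIRST(β) \ {ε}, and if β is empty or nullable also add FOLLOW(N). Iterate to a fixed point.

F is the start symbol, so $ ∈ FOLLOW(F).
F does not occur on any right-hand side.

Taking the union: FOLLOW(F) = { $ }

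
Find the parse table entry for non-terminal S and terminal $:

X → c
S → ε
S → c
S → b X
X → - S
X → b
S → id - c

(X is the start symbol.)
S → ε

To find M[S, $], we find productions for S where $ is in the predict set (PREDICT(N → α) = (FIRST(α) \ {ε}) ∪ (FOLLOW(N) if α ⇒* ε)).

Relevant sets:
  FOLLOW(S) = { $ }

S → ε: PREDICT = { $ }
  $ is in predict set, so this production goes in M[S, $]
S → c: PREDICT = { 'c' }
S → b X: PREDICT = { 'b' }
S → id - c: PREDICT = { 'id' }

M[S, $] = S → ε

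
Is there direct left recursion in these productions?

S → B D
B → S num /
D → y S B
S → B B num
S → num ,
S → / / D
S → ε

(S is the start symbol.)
Direct left recursion occurs when N → N α for some non-terminal N (the right-hand side begins with the left-hand side itself).

S → B D: starts with B
B → S num /: starts with S
D → y S B: starts with y
S → B B num: starts with B
S → num ,: starts with num
S → / / D: starts with '/'
S → ε: starts with ε

No direct left recursion found.

Answer: No direct left recursion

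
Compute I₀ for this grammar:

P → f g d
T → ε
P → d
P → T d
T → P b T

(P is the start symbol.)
First, augment the grammar with P' → P
I₀ = CLOSURE({ [P' → . P] }):
  [P' → . P] has the dot before P: add [P → . f g d], [P → . d], [P → . T d]
  [P → . T d] has the dot before T: add [T → .], [T → . P b T]
No further items can be added.

I₀ = { [P → . T d], [P → . d], [P → . f g d], [P' → . P], [T → . P b T], [T → .] }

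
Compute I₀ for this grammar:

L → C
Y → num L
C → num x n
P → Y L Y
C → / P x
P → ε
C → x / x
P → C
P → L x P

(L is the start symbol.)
First, augment the grammar with L' → L
I₀ = CLOSURE({ [L' → . L] }):
  [L' → . L] has the dot before L: add [L → . C]
  [L → . C] has the dot before C: add [C → . num x n], [C → . / P x], [C → . x / x]
No further items can be added.

I₀ = { [C → . / P x], [C → . num x n], [C → . x / x], [L → . C], [L' → . L] }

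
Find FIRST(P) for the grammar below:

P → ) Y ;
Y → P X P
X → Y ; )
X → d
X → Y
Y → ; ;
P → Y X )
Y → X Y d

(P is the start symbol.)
FIRST sets of the other non-terminals involved (by the same procedure, iterated to a fixed point):
  FIRST(Y) = { ')', ';', 'd' }

From P → ) Y ;:
  - ')' is a terminal: add ')' and stop
From P → Y X ):
  - Y is a non-terminal: add FIRST(Y) \ {ε} = { ')', ';', 'd' }
    Y is not nullable, so stop

Collecting: FIRST(P) = { ')', ';', 'd' }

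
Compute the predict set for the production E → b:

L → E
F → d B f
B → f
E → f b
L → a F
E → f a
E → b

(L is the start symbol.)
{ 'b' }

PREDICT(E → b) = (FIRST(RHS) \ {ε}) ∪ (FOLLOW(E) if ε ∈ FIRST(RHS), i.e. RHS ⇒* ε)
FIRST(b) = { 'b' }
ε ∉ FIRST(b), so FOLLOW(E) is not added.
PREDICT(E → b) = { 'b' }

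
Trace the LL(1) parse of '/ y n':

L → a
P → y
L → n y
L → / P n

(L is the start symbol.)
Stack is shown with the top on the left.

Stack    Input    Action
------------------------
L $      / y n $  output L → / P n
/ P n $  / y n $  match '/'
P n $    y n $    output P → y
y n $    y n $    match 'y'
n $      n $      match 'n'
$        $        accept

The string is accepted.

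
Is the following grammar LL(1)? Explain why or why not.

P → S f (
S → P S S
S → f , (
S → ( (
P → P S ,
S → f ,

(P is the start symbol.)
No. Predict set conflict for P: { '(', 'f' }

A grammar is LL(1) if for each non-terminal N with multiple productions, the predict sets of those productions are pairwise disjoint, where PREDICT(N → α) = (FIRST(α) \ {ε}) ∪ (FOLLOW(N) if α ⇒* ε).

Relevant sets:
  FIRST(S) = { '(', 'f' }
  FIRST(P) = { '(', 'f' }

For P:
  PREDICT(P → S f '(') = { '(', 'f' }
  PREDICT(P → P S ',') = { '(', 'f' }
For S:
  PREDICT(S → P S S) = { '(', 'f' }
  PREDICT(S → f ',' '(') = { 'f' }
  PREDICT(S → '(' '(') = { '(' }
  PREDICT(S → f ',') = { 'f' }

Conflict found: Predict set conflict for P: { '(', 'f' }
The grammar is NOT LL(1).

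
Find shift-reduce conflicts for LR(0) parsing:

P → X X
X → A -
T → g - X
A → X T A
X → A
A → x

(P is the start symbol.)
A shift-reduce conflict occurs when an LR(0) state has both:
  - a complete (reduce) item [A → α .] (dot at the end), and
  - a shift item [B → β . c γ] (dot before a terminal).

Augment with P' → P and build the canonical LR(0) collection (I0 = CLOSURE({[P' → . P]}), then GOTO on every symbol after a dot until no new states appear). It has 13 states:
  I0: { [A → . X T A], [A → . x], [P → . X X], [P' → . P], [X → . A -], [X → . A] }  — shift
  I1: { [X → A . -], [X → A .] }  — shift, reduce
  I2: { [P' → P .] }  — accept
  I3: { [A → . X T A], [A → . x], [A → X . T A], [P → X . X], [T → . g - X], [X → . A -], [X → . A] }  — shift
  I4: { [A → x .] }  — reduce
  I5: { [A → . X T A], [A → . x], [A → X T . A], [X → . A -], [X → . A] }  — shift
  I6: { [A → X . T A], [P → X X .], [T → . g - X] }  — shift, reduce
  I7: { [T → g . - X] }  — shift
  I8: { [A → . X T A], [A → . x], [T → g - . X], [X → . A -], [X → . A] }  — shift
  I9: { [A → X . T A], [T → . g - X], [T → g - X .] }  — shift, reduce
  I10: { [A → X T A .], [X → A . -], [X → A .] }  — shift, 2 reduces
  I11: { [A → X . T A], [T → . g - X] }  — shift
  I12: { [X → A - .] }  — reduce

I1 contains reduce item [X → A .] and shift item [X → A . -] — shift-reduce conflict.
I6 contains reduce item [P → X X .] and shift item [T → . g - X] — shift-reduce conflict.
I9 contains reduce item [T → g - X .] and shift item [T → . g - X] — shift-reduce conflict.
I10 contains reduce items [A → X T A .], [X → A .] and shift item [X → A . -] — shift-reduce conflict.

Answer: Yes — I1: [X → A .] vs [X → A . -]; I6: [P → X X .] vs [T → . g - X]; I9: [T → g - X .] vs [T → . g - X]; I10: [A → X T A .] vs [X → A . -]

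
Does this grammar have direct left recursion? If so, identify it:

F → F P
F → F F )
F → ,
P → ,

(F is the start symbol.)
F → F P: LEFT RECURSIVE (starts with F)
F → F F ): LEFT RECURSIVE (starts with F)
F → ,: starts with ','
P → ,: starts with ','

The grammar has direct left recursion on: F.

Answer: Yes, F is left-recursive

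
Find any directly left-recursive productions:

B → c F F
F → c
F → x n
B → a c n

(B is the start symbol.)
B → c F F: starts with c
F → c: starts with c
F → x n: starts with x
B → a c n: starts with a

No direct left recursion found.

Answer: No direct left recursion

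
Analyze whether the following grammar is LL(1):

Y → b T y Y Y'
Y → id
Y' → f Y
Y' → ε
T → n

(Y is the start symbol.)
No. Predict set conflict for Y': { 'f' }

Relevant sets:
  FOLLOW(Y') = { $, 'f' }

For Y:
  PREDICT(Y → b T y Y Y') = { 'b' }
  PREDICT(Y → id) = { 'id' }
For Y':
  PREDICT(Y' → f Y) = { 'f' }
  PREDICT(Y' → ε) = { $, 'f' }
T has a single production, so nothing to check there.

Conflict found: Predict set conflict for Y': { 'f' }
The grammar is NOT LL(1).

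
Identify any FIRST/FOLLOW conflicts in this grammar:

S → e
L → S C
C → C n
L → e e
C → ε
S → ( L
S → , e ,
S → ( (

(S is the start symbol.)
Yes. C → C n with FOLLOW(C) on { 'n' }

A FIRST/FOLLOW conflict occurs when a non-terminal N has a nullable alternative N → β (β ⇒* ε) and another alternative N → α with FIRST(α) ∩ FOLLOW(N) ≠ ∅: on such a lookahead the parser cannot decide between expanding α and letting N vanish via β.

Nullable non-terminals: C.
FIRST sets used below: FIRST(C) = { 'n', ε }

C: nullable alternative(s) C → ε; FOLLOW(C) = { $, 'n' }
  C → C n: FIRST \ {ε} = { 'n' } — overlaps FOLLOW(C) on { 'n' }: CONFLICT
  C → ε: FIRST \ {ε} = { } — this is the only nullable alternative, skip

L, S have no nullable alternative, so no FIRST/FOLLOW check is needed there.

So the grammar has 1 FIRST/FOLLOW conflict (marked CONFLICT above).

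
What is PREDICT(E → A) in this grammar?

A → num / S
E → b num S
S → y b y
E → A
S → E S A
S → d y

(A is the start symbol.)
{ 'num' }

PREDICT(E → A) = (FIRST(RHS) \ {ε}) ∪ (FOLLOW(E) if ε ∈ FIRST(RHS), i.e. RHS ⇒* ε)
FIRST(A) = { 'num' }
FIRST(A) = { 'num' }
ε ∉ FIRST(A), so FOLLOW(E) is not added.
PREDICT(E → A) = { 'num' }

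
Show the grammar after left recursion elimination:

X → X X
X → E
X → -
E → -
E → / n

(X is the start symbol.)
X → E X'
X → - X'
X' → X X'
X' → ε
E → -
E → / n

X is directly left-recursive. The standard transformation for
  A → A α₁ | ... | A α_m | β₁ | ... | β_n
is
  A  → β₁ A' | ... | β_n A'
  A' → α₁ A' | ... | α_m A' | ε

X → E becomes X → E X'
X → - becomes X → - X'
X → X X becomes X' → X X'
Add X' → ε

Productions for other non-terminals are unchanged:
  E → -
  E → / n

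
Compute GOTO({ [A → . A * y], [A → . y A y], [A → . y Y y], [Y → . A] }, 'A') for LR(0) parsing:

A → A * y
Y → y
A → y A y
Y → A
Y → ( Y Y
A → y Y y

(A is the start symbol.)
{ [A → A . * y], [Y → A .] }

GOTO(I, 'A') = CLOSURE({ [A → αX.β] : [A → α.Xβ] ∈ I, X = 'A' })

Items with dot before 'A', with the dot advanced:
  [A → . A * y] → [A → A . * y]
  [Y → . A] → [Y → A .]
Closure adds nothing (no advanced item has the dot before a non-terminal).

GOTO = { [A → A . * y], [Y → A .] }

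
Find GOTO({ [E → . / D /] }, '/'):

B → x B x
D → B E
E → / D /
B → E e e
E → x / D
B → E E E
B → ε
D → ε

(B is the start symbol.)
GOTO(I, '/') = CLOSURE({ [A → αX.β] : [A → α.Xβ] ∈ I, X = '/' })

Items with dot before '/', with the dot advanced:
  [E → . / D /] → [E → / . D /]
Closure of the advanced items:
  [E → / . D /] has the dot before D: add [D → . B E], [D → .]
  [D → . B E] has the dot before B: add [B → . x B x], [B → . E e e], [B → . E E E], [B → .]
  [B → . E e e] has the dot before E: add [E → . / D /], [E → . x / D]

GOTO = { [B → . E E E], [B → . E e e], [B → . x B x], [B → .], [D → . B E], [D → .], [E → . / D /], [E → . x / D], [E → / . D /] }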